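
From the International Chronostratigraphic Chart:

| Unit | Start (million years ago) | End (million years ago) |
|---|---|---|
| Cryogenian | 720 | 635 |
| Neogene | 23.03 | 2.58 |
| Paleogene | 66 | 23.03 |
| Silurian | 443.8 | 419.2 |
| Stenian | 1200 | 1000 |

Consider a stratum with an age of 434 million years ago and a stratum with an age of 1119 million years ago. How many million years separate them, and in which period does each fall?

Elapsed time: 1119 − 434 = 685 Myr.
434 Ma lies within 443.8–419.2 Ma: Silurian.
1119 Ma lies within 1200–1000 Ma: Stenian.

685 million years apart; the first in the Silurian, the second in the Stenian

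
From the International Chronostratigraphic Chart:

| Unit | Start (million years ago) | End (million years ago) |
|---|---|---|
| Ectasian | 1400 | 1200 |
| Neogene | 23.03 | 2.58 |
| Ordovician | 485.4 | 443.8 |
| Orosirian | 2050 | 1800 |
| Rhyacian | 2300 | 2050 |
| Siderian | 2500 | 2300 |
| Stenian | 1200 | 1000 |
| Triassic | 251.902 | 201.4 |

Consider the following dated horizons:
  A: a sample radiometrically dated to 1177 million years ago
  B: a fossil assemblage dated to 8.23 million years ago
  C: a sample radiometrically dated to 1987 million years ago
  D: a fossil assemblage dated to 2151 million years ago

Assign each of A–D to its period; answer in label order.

A — Stenian; B — Neogene; C — Orosirian; D — Rhyacian

A: 1177 Ma lies in 1200–1000 Ma, so Stenian.
B: 8.23 Ma lies in 23.03–2.58 Ma, so Neogene.
C: 1987 Ma lies in 2050–1800 Ma, so Orosirian.
D: 2151 Ma lies in 2300–2050 Ma, so Rhyacian.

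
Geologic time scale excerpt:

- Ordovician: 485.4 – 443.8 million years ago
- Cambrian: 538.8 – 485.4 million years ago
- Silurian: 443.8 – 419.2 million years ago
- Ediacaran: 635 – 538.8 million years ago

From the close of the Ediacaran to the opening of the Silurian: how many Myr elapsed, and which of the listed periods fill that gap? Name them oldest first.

95 million years; Cambrian, Ordovician

The Ediacaran closes at 538.8 Ma and the Silurian opens at 443.8 Ma, so the interval is 538.8 − 443.8 = 95 Myr.
A period fits inside if it starts at or after 538.8 Ma and ends at or before 443.8 Ma; oldest first that gives Cambrian, Ordovician.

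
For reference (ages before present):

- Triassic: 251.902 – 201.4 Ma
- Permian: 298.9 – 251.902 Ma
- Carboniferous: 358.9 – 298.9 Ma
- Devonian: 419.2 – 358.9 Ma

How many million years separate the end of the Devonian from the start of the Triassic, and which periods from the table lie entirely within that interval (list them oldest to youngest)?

106.998 million years; Carboniferous, Permian

The Devonian closes at 358.9 Ma and the Triassic opens at 251.902 Ma, so the interval is 358.9 − 251.902 = 106.998 Myr.
A period fits inside if it starts at or after 358.9 Ma and ends at or before 251.902 Ma; oldest first that gives Carboniferous, Permian.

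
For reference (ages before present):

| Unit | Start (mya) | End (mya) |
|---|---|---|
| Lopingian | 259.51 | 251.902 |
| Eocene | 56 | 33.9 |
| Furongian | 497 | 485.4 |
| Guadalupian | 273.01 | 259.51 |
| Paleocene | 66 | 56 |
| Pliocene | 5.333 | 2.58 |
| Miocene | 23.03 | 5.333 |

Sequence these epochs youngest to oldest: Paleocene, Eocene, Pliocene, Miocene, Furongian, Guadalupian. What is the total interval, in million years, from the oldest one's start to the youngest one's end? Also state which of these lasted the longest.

Pliocene, Miocene, Eocene, Paleocene, Guadalupian, Furongian; total span 494.42 Myr; longest is Eocene

From the excerpt: Paleocene 66–56; Eocene 56–33.9; Pliocene 5.333–2.58; Miocene 23.03–5.333; Furongian 497–485.4; Guadalupian 273.01–259.51 (Ma).
Larger Ma is earlier, so the oldest is Furongian and the youngest is Pliocene; youngest to oldest: Pliocene, Miocene, Eocene, Paleocene, Guadalupian, Furongian.
Oldest start 497 minus youngest end 2.58 gives 494.42 Myr overall.
Individual lengths (start − end): Paleocene 10; Pliocene 2.753; Furongian 11.6; Miocene 17.697; Guadalupian 13.5; Eocene 22.1. The largest is Eocene at 22.1 Myr.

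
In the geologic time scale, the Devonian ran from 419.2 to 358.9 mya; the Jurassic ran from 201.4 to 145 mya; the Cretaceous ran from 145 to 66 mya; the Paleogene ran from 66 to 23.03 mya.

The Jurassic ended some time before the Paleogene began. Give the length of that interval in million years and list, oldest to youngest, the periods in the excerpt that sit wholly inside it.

The Jurassic closes at 145 Ma and the Paleogene opens at 66 Ma, so the interval is 145 − 66 = 79 Myr.
A period fits inside if it starts at or after 145 Ma and ends at or before 66 Ma; oldest first that gives Cretaceous.

79 million years; Cretaceous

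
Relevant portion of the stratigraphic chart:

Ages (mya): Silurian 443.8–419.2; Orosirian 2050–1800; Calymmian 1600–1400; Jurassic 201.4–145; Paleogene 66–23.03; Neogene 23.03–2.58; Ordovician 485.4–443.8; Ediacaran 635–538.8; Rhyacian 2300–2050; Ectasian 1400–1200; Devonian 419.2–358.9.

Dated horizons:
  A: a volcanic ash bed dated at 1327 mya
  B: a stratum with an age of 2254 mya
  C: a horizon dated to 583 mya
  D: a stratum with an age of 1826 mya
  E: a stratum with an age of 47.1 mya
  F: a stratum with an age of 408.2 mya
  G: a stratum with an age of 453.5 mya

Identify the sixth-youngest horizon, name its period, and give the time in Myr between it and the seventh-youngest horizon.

Sorted youngest-first by Ma: E (47.1), F (408.2), G (453.5), C (583), A (1327), D (1826), B (2254).
The sixth youngest is D at 1826 Ma, which lies in 2050–1800 Ma: the Orosirian.
The seventh youngest is B at 2254 Ma; separation = |1826 − 2254| = 428 Myr.

D, in the Orosirian; 428 million years to B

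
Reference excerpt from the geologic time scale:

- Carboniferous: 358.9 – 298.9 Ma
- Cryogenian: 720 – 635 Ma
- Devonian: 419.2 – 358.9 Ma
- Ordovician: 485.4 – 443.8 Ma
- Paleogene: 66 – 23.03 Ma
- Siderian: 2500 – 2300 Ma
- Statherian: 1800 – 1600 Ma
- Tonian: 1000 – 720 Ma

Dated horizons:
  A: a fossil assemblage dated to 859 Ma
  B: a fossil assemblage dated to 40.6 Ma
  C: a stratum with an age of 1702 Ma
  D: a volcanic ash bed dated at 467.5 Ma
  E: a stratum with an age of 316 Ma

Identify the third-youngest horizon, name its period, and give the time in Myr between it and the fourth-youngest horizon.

D, in the Ordovician; 391.5 million years to A

Sorted youngest-first by Ma: B (40.6), E (316), D (467.5), A (859), C (1702).
The third youngest is D at 467.5 Ma, which lies in 485.4–443.8 Ma: the Ordovician.
The fourth youngest is A at 859 Ma; separation = |467.5 − 859| = 391.5 Myr.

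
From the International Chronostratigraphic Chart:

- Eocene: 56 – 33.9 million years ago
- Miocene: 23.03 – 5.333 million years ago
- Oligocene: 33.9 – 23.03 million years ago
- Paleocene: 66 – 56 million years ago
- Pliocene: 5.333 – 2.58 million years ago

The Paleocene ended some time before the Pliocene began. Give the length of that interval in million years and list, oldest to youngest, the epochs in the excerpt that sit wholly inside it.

End of Paleocene = 56 Ma; start of Pliocene = 5.333 Ma.
Gap = 56 − 5.333 = 50.667 Myr.
Epochs wholly inside 56–5.333 Ma: Eocene (56–33.9), Oligocene (33.9–23.03), Miocene (23.03–5.333).

50.667 million years; Eocene, Oligocene, Miocene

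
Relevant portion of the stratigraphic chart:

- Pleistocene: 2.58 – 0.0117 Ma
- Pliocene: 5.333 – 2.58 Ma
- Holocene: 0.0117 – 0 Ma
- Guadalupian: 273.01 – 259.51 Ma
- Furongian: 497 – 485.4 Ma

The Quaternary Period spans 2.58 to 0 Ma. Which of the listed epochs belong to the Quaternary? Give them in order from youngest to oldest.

Epochs with both bounds inside 2.58–0 Ma: Holocene (0.0117–0), Pleistocene (2.58–0.0117).

Holocene, Pleistocene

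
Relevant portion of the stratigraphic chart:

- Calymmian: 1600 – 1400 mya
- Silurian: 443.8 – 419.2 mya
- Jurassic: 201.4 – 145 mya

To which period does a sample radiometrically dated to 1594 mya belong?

1594 Ma lies between 1600 and 1400 Ma, so it falls in the Calymmian.

Calymmian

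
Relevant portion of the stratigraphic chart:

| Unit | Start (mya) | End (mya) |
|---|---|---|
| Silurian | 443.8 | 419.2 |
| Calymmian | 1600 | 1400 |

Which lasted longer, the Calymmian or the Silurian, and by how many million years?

Calymmian: 1600 − 1400 = 200 Myr.
Silurian: 443.8 − 419.2 = 24.6 Myr.
Difference: 200 − 24.6 = 175.4 Myr, so the Calymmian was longer.

Calymmian, by 175.4 million years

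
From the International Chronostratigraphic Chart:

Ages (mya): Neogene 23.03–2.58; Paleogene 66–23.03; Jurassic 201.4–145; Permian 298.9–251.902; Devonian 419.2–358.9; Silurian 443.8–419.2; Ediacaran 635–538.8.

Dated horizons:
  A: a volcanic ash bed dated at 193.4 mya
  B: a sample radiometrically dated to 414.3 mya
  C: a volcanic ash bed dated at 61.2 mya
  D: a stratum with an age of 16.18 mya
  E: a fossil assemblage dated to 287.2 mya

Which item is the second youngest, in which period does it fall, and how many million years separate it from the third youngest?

Sorted youngest-first by Ma: D (16.18), C (61.2), A (193.4), E (287.2), B (414.3).
The second youngest is C at 61.2 Ma, which lies in 66–23.03 Ma: the Paleogene.
The third youngest is A at 193.4 Ma; separation = |61.2 − 193.4| = 132.2 Myr.

C, in the Paleogene; 132.2 million years to A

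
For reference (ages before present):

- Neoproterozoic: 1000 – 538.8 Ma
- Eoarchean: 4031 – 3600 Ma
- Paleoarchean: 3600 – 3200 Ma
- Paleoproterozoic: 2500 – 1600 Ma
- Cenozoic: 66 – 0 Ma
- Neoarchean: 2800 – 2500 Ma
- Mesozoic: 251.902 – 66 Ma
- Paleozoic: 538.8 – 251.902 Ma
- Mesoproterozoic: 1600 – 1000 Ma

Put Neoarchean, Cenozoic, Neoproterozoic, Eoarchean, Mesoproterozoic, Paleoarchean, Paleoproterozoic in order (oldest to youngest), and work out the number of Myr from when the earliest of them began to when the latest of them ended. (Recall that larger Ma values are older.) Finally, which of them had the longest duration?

Start ages (Ma): Eoarchean 4031, Paleoarchean 3600, Neoarchean 2800, Paleoproterozoic 2500, Mesoproterozoic 1600, Neoproterozoic 1000, Cenozoic 66.
Ordered oldest to youngest: Eoarchean, Paleoarchean, Neoarchean, Paleoproterozoic, Mesoproterozoic, Neoproterozoic, Cenozoic.
Span = 4031 − 0 = 4031 Myr.
Durations: Neoarchean 300, Neoproterozoic 461.2, Eoarchean 431, Paleoproterozoic 900, Mesoproterozoic 600, Paleoarchean 400, Cenozoic 66 → longest is Paleoproterozoic (900 Myr).

Eoarchean, Paleoarchean, Neoarchean, Paleoproterozoic, Mesoproterozoic, Neoproterozoic, Cenozoic; total span 4031 Myr; longest is Paleoproterozoic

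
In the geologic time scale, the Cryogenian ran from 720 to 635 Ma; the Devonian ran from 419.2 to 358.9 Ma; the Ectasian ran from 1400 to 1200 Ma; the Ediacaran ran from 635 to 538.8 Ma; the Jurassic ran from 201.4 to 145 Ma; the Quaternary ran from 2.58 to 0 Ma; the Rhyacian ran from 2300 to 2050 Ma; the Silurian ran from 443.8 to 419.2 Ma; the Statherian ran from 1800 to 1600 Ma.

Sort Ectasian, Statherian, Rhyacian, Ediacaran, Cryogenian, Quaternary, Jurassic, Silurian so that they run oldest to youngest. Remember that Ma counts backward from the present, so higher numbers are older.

Rhyacian, Statherian, Ectasian, Cryogenian, Ediacaran, Silurian, Jurassic, Quaternary

The oldest of these is Rhyacian (starts 2300 Ma) and the youngest is Quaternary (ends 0 Ma).
In between, by decreasing start age: Statherian (1800), Ectasian (1400), Cryogenian (720), Ediacaran (635), Silurian (443.8), Jurassic (201.4).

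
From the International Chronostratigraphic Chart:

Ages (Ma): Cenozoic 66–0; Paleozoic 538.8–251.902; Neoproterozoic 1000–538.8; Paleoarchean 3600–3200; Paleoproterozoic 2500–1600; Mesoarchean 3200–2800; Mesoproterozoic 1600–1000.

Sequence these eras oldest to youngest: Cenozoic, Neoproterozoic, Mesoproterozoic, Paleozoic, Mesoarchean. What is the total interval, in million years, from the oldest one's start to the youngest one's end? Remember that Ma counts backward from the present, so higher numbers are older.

Mesoarchean → Mesoproterozoic → Neoproterozoic → Paleozoic → Cenozoic; total span 3200 Myr

Start ages (Ma): Mesoarchean 3200, Mesoproterozoic 1600, Neoproterozoic 1000, Paleozoic 538.8, Cenozoic 66.
Ordered oldest to youngest: Mesoarchean, Mesoproterozoic, Neoproterozoic, Paleozoic, Cenozoic.
Span = 3200 − 0 = 3200 Myr.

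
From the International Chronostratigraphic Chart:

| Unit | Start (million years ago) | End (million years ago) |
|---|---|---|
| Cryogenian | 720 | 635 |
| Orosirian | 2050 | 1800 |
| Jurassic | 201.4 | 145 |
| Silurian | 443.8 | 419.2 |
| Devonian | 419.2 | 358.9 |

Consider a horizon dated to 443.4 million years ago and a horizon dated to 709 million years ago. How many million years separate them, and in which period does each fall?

265.6 million years apart; the first in the Silurian, the second in the Cryogenian

Elapsed time: 709 − 443.4 = 265.6 Myr.
443.4 Ma lies within 443.8–419.2 Ma: Silurian.
709 Ma lies within 720–635 Ma: Cryogenian.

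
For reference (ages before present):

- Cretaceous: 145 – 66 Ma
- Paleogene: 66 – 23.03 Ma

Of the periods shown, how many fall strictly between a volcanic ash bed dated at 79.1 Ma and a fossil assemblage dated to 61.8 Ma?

Checking each listed span, none has both start < 79.1 Ma and end > 61.8 Ma — every period straddles one of the two dates or lies outside them — so the count is 0.

0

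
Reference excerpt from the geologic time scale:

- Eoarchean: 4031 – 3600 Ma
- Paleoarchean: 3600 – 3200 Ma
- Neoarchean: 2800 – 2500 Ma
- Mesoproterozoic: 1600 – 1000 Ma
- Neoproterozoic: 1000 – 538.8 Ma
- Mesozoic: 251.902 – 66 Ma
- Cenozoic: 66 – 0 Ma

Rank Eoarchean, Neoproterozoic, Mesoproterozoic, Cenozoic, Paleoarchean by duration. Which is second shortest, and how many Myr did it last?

Durations: Eoarchean 431; Neoproterozoic 461.2; Mesoproterozoic 600; Cenozoic 66; Paleoarchean 400 Myr.
Sorted shortest-first: Cenozoic (66), Paleoarchean (400), Eoarchean (431), Neoproterozoic (461.2), Mesoproterozoic (600).
The second shortest is Paleoarchean at 400 Myr.

Paleoarchean, 400 million years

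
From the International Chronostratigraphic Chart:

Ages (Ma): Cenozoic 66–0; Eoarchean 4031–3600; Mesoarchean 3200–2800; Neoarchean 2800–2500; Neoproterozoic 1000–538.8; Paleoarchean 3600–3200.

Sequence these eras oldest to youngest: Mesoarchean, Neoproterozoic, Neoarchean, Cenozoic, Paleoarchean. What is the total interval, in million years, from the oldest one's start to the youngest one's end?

Paleoarchean → Mesoarchean → Neoarchean → Neoproterozoic → Cenozoic; total span 3600 Myr

From the excerpt: Mesoarchean 3200–2800; Neoproterozoic 1000–538.8; Neoarchean 2800–2500; Cenozoic 66–0; Paleoarchean 3600–3200 (Ma).
Larger Ma is earlier, so the oldest is Paleoarchean and the youngest is Cenozoic; oldest to youngest: Paleoarchean, Mesoarchean, Neoarchean, Neoproterozoic, Cenozoic.
Oldest start 3600 minus youngest end 0 gives 3600 Myr overall.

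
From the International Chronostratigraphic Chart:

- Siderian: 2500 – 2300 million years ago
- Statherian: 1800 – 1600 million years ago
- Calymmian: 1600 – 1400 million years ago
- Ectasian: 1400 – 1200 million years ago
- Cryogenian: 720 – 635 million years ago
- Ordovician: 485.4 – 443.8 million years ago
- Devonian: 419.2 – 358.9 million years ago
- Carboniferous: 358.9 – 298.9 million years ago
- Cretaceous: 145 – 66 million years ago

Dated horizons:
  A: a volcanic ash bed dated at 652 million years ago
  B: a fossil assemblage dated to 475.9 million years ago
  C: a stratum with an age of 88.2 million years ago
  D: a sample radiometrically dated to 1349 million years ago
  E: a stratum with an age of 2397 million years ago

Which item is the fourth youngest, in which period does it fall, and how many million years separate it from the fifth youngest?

Sorted youngest-first by Ma: C (88.2), B (475.9), A (652), D (1349), E (2397).
The fourth youngest is D at 1349 Ma, which lies in 1400–1200 Ma: the Ectasian.
The fifth youngest is E at 2397 Ma; separation = |1349 − 2397| = 1048 Myr.

D, in the Ectasian; 1048 million years to E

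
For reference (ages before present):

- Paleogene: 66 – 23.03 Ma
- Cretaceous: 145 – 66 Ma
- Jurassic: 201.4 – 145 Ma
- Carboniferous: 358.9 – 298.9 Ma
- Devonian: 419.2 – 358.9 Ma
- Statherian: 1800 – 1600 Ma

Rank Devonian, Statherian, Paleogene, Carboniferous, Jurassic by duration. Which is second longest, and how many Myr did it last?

Devonian, 60.3 million years

Durations: Devonian 60.3; Statherian 200; Paleogene 42.97; Carboniferous 60; Jurassic 56.4 Myr.
Sorted longest-first: Statherian (200), Devonian (60.3), Carboniferous (60), Jurassic (56.4), Paleogene (42.97).
The second longest is Devonian at 60.3 Myr.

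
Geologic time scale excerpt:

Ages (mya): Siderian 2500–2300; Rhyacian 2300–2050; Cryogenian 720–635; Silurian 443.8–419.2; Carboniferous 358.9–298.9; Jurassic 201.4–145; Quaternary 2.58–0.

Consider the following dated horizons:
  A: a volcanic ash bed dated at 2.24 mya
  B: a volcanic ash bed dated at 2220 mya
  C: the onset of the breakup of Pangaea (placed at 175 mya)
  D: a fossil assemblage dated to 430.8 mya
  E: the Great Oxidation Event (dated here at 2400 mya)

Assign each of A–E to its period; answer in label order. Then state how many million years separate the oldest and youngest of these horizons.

A: 2.24 Ma lies in 2.58–0 Ma, so Quaternary.
B: 2220 Ma lies in 2300–2050 Ma, so Rhyacian.
C: 175 Ma lies in 201.4–145 Ma, so Jurassic.
D: 430.8 Ma lies in 443.8–419.2 Ma, so Silurian.
E: 2400 Ma lies in 2500–2300 Ma, so Siderian.
Oldest = 2400 Ma, youngest = 2.24 Ma → span 2397.76 Myr.

A — Quaternary; B — Rhyacian; C — Jurassic; D — Silurian; E — Siderian; span 2397.76 million years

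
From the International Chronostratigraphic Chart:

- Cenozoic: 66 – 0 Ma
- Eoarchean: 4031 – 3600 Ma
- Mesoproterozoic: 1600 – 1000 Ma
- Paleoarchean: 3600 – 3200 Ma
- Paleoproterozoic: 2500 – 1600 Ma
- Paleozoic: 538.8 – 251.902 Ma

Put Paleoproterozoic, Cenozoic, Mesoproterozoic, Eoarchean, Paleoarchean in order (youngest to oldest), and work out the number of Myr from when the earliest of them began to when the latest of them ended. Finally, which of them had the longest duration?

Cenozoic, Mesoproterozoic, Paleoproterozoic, Paleoarchean, Eoarchean; total span 4031 Myr; longest is Paleoproterozoic

From the excerpt: Paleoproterozoic 2500–1600; Cenozoic 66–0; Mesoproterozoic 1600–1000; Eoarchean 4031–3600; Paleoarchean 3600–3200 (Ma).
Larger Ma is earlier, so the oldest is Eoarchean and the youngest is Cenozoic; youngest to oldest: Cenozoic, Mesoproterozoic, Paleoproterozoic, Paleoarchean, Eoarchean.
Oldest start 4031 minus youngest end 0 gives 4031 Myr overall.
Individual lengths (start − end): Paleoproterozoic 900; Cenozoic 66; Eoarchean 431; Mesoproterozoic 600; Paleoarchean 400. The largest is Paleoproterozoic at 900 Myr.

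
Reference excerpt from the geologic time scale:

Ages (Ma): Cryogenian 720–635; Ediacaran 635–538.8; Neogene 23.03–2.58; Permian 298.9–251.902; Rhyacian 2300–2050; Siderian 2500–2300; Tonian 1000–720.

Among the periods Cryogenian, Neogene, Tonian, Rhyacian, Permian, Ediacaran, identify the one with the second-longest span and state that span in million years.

Durations: Cryogenian 85; Neogene 20.45; Tonian 280; Rhyacian 250; Permian 46.998; Ediacaran 96.2 Myr.
Sorted longest-first: Tonian (280), Rhyacian (250), Ediacaran (96.2), Cryogenian (85), Permian (46.998), Neogene (20.45).
The second longest is Rhyacian at 250 Myr.

Rhyacian, 250 million years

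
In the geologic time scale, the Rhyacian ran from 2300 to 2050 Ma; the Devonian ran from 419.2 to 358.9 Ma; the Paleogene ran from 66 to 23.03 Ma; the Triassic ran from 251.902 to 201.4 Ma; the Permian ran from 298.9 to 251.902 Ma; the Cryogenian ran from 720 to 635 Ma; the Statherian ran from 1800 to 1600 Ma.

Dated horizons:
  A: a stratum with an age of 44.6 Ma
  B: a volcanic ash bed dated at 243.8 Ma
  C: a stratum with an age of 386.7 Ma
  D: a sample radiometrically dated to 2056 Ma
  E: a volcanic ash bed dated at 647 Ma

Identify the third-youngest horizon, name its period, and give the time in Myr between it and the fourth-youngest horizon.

Sorted youngest-first by Ma: A (44.6), B (243.8), C (386.7), E (647), D (2056).
The third youngest is C at 386.7 Ma, which lies in 419.2–358.9 Ma: the Devonian.
The fourth youngest is E at 647 Ma; separation = |386.7 − 647| = 260.3 Myr.

C, in the Devonian; 260.3 million years to E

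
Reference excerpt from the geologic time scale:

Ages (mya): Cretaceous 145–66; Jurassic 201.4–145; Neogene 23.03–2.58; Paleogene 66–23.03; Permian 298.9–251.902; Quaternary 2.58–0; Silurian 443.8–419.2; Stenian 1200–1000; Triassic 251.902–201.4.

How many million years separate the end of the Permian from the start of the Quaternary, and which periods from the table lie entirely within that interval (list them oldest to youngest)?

The Permian closes at 251.902 Ma and the Quaternary opens at 2.58 Ma, so the interval is 251.902 − 2.58 = 249.322 Myr.
A period fits inside if it starts at or after 251.902 Ma and ends at or before 2.58 Ma; oldest first that gives Triassic, Jurassic, Cretaceous, Paleogene, Neogene.

249.322 million years; Triassic, Jurassic, Cretaceous, Paleogene, Neogene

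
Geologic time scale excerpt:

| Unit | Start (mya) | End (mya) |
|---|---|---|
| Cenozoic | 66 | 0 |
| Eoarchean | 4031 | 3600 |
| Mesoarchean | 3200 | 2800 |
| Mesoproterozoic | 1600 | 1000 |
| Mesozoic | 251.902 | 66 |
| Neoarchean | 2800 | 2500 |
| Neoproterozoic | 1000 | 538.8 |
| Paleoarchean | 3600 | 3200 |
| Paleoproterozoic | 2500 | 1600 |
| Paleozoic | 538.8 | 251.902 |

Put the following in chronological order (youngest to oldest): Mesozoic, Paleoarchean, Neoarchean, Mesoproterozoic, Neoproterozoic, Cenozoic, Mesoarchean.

Cenozoic, Mesozoic, Neoproterozoic, Mesoproterozoic, Neoarchean, Mesoarchean, Paleoarchean

Sorting by start age (ascending Ma, since larger Ma = older): Cenozoic start 66, Mesozoic start 251.902, Neoproterozoic start 1000, Mesoproterozoic start 1600, Neoarchean start 2800, Mesoarchean start 3200, Paleoarchean start 3600.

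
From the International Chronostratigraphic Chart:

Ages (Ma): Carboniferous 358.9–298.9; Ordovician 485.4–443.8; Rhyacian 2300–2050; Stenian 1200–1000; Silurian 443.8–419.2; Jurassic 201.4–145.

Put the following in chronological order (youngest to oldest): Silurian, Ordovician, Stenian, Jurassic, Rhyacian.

Jurassic, Silurian, Ordovician, Stenian, Rhyacian

Sorting by start age (ascending Ma, since larger Ma = older): Jurassic began 201.4, Silurian began 443.8, Ordovician began 485.4, Stenian began 1200, Rhyacian began 2300.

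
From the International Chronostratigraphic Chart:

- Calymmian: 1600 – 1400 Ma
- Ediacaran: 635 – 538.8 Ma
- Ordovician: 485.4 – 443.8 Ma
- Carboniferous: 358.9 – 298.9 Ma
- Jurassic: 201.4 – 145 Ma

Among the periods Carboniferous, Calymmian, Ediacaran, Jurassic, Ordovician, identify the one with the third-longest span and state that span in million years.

Carboniferous, 60 million years

Durations: Carboniferous 60; Calymmian 200; Ediacaran 96.2; Jurassic 56.4; Ordovician 41.6 Myr.
Sorted longest-first: Calymmian (200), Ediacaran (96.2), Carboniferous (60), Jurassic (56.4), Ordovician (41.6).
The third longest is Carboniferous at 60 Myr.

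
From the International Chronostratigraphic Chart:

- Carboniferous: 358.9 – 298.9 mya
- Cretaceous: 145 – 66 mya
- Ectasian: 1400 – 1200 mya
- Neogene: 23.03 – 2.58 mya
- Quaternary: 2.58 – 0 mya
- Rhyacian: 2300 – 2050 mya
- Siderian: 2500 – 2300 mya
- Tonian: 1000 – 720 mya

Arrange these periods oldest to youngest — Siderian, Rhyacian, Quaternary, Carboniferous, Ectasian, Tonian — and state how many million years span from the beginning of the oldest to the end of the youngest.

From the excerpt: Siderian 2500–2300; Rhyacian 2300–2050; Quaternary 2.58–0; Carboniferous 358.9–298.9; Ectasian 1400–1200; Tonian 1000–720 (Ma).
Larger Ma is earlier, so the oldest is Siderian and the youngest is Quaternary; oldest to youngest: Siderian, Rhyacian, Ectasian, Tonian, Carboniferous, Quaternary.
Oldest start 2500 minus youngest end 0 gives 2500 Myr overall.

Siderian, Rhyacian, Ectasian, Tonian, Carboniferous, Quaternary; total span 2500 Myr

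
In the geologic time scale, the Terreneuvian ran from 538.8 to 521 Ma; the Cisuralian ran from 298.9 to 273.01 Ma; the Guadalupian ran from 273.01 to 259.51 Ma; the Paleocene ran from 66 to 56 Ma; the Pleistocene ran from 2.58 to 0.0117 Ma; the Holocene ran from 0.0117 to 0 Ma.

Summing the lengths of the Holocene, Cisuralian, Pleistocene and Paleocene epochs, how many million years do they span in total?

38.47 million years

Each duration: Holocene = 0.0117; Cisuralian = 25.89; Pleistocene = 2.5683; Paleocene = 10.
Sum: 0.0117 + 25.89 + 2.5683 + 10 = 38.47 Myr.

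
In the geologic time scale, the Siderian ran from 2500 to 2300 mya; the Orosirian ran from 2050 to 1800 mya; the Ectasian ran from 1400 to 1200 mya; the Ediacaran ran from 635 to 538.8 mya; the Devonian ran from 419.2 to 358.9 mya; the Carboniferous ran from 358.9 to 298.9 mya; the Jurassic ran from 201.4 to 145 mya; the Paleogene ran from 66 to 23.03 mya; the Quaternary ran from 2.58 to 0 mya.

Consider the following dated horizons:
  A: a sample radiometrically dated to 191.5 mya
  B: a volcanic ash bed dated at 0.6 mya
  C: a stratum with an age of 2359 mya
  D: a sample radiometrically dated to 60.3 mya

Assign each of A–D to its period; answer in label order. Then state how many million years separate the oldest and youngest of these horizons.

Match each age against the start–end ranges in the excerpt: A = 191.5 Ma → Jurassic (201.4–145); B = 0.6 Ma → Quaternary (2.58–0); C = 2359 Ma → Siderian (2500–2300); D = 60.3 Ma → Paleogene (66–23.03).
The largest age is 2359 Ma and the smallest is 0.6 Ma; their difference is 2358.4 Myr.

A — Jurassic; B — Quaternary; C — Siderian; D — Paleogene; span 2358.4 million years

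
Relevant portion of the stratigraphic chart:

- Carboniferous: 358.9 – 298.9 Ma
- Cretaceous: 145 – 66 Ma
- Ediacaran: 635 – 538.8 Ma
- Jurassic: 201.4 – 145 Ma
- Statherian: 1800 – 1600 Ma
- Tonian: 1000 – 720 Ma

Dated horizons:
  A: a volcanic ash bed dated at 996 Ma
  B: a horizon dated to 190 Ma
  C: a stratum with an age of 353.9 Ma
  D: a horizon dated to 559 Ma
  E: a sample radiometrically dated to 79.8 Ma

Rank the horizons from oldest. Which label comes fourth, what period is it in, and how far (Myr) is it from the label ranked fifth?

Larger Ma means older, so oldest first: A 996 > D 559 > C 353.9 > B 190 > E 79.8.
Counting 4 along gives B (190 Ma); the excerpt puts that inside the Jurassic, 201.4–145 Ma.
Next in line is E (79.8 Ma), and 190 − 79.8 = 110.2 Myr.

B, in the Jurassic; 110.2 million years to E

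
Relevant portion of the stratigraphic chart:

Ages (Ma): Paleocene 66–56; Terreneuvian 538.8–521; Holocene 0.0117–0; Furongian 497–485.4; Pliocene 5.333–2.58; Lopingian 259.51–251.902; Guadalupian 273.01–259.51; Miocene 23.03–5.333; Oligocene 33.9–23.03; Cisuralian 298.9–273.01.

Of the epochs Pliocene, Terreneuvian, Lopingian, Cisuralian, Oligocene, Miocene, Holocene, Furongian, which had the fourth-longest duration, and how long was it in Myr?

Durations: Pliocene 2.753; Terreneuvian 17.8; Lopingian 7.608; Cisuralian 25.89; Oligocene 10.87; Miocene 17.697; Holocene 0.0117; Furongian 11.6 Myr.
Sorted longest-first: Cisuralian (25.89), Terreneuvian (17.8), Miocene (17.697), Furongian (11.6), Oligocene (10.87), Lopingian (7.608), Pliocene (2.753), Holocene (0.0117).
The fourth longest is Furongian at 11.6 Myr.

Furongian, 11.6 million years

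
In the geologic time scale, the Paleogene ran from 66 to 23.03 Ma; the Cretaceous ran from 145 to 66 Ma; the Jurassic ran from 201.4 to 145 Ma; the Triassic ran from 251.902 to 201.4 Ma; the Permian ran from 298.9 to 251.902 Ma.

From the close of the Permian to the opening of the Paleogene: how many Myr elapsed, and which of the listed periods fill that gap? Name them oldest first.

185.902 million years; Triassic, Jurassic, Cretaceous

The Permian closes at 251.902 Ma and the Paleogene opens at 66 Ma, so the interval is 251.902 − 66 = 185.902 Myr.
A period fits inside if it starts at or after 251.902 Ma and ends at or before 66 Ma; oldest first that gives Triassic, Jurassic, Cretaceous.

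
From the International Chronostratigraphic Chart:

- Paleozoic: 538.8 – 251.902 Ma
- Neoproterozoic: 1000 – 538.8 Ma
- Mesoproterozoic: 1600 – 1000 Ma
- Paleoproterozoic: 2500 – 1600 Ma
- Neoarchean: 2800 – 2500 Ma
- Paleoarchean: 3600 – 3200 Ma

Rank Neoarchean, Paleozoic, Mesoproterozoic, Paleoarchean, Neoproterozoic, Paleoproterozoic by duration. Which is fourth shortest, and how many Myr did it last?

Neoproterozoic, 461.2 million years

Durations: Neoarchean 300; Paleozoic 286.898; Mesoproterozoic 600; Paleoarchean 400; Neoproterozoic 461.2; Paleoproterozoic 900 Myr.
Sorted shortest-first: Paleozoic (286.898), Neoarchean (300), Paleoarchean (400), Neoproterozoic (461.2), Mesoproterozoic (600), Paleoproterozoic (900).
The fourth shortest is Neoproterozoic at 461.2 Myr.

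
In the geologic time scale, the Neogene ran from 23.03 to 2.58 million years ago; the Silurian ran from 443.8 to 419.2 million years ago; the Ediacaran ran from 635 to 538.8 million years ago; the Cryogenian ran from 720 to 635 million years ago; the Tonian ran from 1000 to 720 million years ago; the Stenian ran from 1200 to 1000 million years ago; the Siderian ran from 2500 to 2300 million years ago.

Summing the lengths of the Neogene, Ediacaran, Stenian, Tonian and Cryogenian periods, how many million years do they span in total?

681.65 million years

Duration is start − end for each: (23.03 − 2.58) + (635 − 538.8) + (1200 − 1000) + (1000 − 720) + (720 − 635).
That is 20.45 + 96.2 + 200 + 280 + 85, which totals 681.65 million years.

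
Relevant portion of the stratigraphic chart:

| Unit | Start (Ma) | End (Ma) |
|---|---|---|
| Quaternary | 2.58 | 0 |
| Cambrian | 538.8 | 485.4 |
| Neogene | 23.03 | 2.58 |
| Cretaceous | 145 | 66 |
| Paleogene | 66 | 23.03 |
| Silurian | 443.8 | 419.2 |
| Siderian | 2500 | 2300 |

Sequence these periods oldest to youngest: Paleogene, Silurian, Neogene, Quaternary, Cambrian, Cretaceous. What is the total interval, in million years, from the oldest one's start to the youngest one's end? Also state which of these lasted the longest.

Start ages (Ma): Cambrian 538.8, Silurian 443.8, Cretaceous 145, Paleogene 66, Neogene 23.03, Quaternary 2.58.
Ordered oldest to youngest: Cambrian, Silurian, Cretaceous, Paleogene, Neogene, Quaternary.
Span = 538.8 − 0 = 538.8 Myr.
Durations: Paleogene 42.97, Cambrian 53.4, Neogene 20.45, Cretaceous 79, Quaternary 2.58, Silurian 24.6 → longest is Cretaceous (79 Myr).

Cambrian → Silurian → Cretaceous → Paleogene → Neogene → Quaternary; total span 538.8 Myr; longest is Cretaceous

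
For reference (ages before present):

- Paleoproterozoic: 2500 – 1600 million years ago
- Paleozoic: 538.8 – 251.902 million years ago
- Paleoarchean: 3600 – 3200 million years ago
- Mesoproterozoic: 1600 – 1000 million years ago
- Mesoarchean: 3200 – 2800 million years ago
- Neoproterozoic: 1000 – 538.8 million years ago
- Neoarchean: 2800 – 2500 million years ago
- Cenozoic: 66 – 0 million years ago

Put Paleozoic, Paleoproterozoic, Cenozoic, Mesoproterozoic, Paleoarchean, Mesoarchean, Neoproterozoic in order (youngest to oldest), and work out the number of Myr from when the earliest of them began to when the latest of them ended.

Start ages (Ma): Paleoarchean 3600, Mesoarchean 3200, Paleoproterozoic 2500, Mesoproterozoic 1600, Neoproterozoic 1000, Paleozoic 538.8, Cenozoic 66.
Ordered youngest to oldest: Cenozoic, Paleozoic, Neoproterozoic, Mesoproterozoic, Paleoproterozoic, Mesoarchean, Paleoarchean.
Span = 3600 − 0 = 3600 Myr.

Cenozoic, Paleozoic, Neoproterozoic, Mesoproterozoic, Paleoproterozoic, Mesoarchean, Paleoarchean; total span 3600 Myr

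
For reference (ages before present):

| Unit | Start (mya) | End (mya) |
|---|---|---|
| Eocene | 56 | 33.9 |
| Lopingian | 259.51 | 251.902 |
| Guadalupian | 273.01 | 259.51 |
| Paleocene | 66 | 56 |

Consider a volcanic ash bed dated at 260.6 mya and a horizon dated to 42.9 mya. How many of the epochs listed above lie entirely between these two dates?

260.6 Ma sits inside the Guadalupian (273.01–259.51) and 42.9 Ma inside the Eocene (56–33.9); neither of those is wholly between the two dates.
The listed epochs lying completely between them are Lopingian, Paleocene — 2 in all.

2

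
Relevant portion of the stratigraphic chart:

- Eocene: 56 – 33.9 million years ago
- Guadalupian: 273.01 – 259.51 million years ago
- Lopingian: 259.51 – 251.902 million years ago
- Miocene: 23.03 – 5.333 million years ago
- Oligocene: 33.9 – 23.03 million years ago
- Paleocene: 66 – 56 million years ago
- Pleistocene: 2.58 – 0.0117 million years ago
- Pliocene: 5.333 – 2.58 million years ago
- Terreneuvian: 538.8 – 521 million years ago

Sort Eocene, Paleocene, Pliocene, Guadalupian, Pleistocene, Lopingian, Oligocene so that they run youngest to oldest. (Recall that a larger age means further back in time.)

Pleistocene, then Pliocene, then Oligocene, then Eocene, then Paleocene, then Lopingian, then Guadalupian

Read off each span (Ma): Eocene 56–33.9; Paleocene 66–56; Pliocene 5.333–2.58; Guadalupian 273.01–259.51; Pleistocene 2.58–0.0117; Lopingian 259.51–251.902; Oligocene 33.9–23.03.
Larger Ma is older, so oldest→youngest is Guadalupian, Lopingian, Paleocene, Eocene, Oligocene, Pliocene, Pleistocene; reverse it for youngest→oldest.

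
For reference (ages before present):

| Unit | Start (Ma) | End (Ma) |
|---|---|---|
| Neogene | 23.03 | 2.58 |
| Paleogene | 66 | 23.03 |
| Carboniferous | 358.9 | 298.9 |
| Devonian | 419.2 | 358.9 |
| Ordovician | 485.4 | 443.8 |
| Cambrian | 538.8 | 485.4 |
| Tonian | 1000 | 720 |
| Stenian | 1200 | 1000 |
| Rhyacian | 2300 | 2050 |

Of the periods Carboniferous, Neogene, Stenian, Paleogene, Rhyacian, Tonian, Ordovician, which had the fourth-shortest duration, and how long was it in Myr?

Durations: Carboniferous 60; Neogene 20.45; Stenian 200; Paleogene 42.97; Rhyacian 250; Tonian 280; Ordovician 41.6 Myr.
Sorted shortest-first: Neogene (20.45), Ordovician (41.6), Paleogene (42.97), Carboniferous (60), Stenian (200), Rhyacian (250), Tonian (280).
The fourth shortest is Carboniferous at 60 Myr.

Carboniferous, 60 million years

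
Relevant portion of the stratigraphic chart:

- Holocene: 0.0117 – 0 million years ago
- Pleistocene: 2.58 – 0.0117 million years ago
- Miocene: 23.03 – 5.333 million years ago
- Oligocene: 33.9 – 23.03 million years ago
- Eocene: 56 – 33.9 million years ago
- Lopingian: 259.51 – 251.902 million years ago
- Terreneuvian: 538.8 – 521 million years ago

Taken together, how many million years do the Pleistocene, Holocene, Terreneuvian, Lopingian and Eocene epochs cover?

Duration is start − end for each: (2.58 − 0.0117) + (0.0117 − 0) + (538.8 − 521) + (259.51 − 251.902) + (56 − 33.9).
That is 2.5683 + 0.0117 + 17.8 + 7.608 + 22.1, which totals 50.088 million years.

50.088 million years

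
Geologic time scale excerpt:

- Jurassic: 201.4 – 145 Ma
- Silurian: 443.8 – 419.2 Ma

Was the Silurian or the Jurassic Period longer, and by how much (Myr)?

Jurassic, by 31.8 million years

Silurian: 443.8 − 419.2 = 24.6 Myr.
Jurassic: 201.4 − 145 = 56.4 Myr.
Difference: 56.4 − 24.6 = 31.8 Myr, so the Jurassic was longer.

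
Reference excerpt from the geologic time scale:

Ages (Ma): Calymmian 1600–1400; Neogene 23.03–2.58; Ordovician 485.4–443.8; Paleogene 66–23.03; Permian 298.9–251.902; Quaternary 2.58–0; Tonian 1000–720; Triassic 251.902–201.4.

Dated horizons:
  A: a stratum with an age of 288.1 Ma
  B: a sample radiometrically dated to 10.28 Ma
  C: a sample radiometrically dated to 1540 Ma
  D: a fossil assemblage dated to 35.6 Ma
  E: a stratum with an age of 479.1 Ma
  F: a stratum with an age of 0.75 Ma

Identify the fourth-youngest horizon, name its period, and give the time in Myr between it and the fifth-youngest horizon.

Smaller Ma means younger, so youngest first: F 0.75 < B 10.28 < D 35.6 < A 288.1 < E 479.1 < C 1540.
Counting 4 along gives A (288.1 Ma); the excerpt puts that inside the Permian, 298.9–251.902 Ma.
Next in line is E (479.1 Ma), and 479.1 − 288.1 = 191 Myr.

A, in the Permian; 191 million years to E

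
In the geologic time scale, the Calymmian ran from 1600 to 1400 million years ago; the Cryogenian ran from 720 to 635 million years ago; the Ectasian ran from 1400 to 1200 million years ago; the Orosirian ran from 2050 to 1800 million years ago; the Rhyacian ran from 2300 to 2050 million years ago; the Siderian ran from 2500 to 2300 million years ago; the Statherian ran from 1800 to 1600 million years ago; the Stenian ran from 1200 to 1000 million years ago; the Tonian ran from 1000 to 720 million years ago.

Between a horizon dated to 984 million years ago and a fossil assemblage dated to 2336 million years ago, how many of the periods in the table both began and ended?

The older date is 2336 Ma and the younger is 984 Ma.
Periods with start < 2336 and end > 984 Ma: Rhyacian (2300–2050), Orosirian (2050–1800), Statherian (1800–1600), Calymmian (1600–1400), Ectasian (1400–1200), Stenian (1200–1000).
That is 6 complete periods.

6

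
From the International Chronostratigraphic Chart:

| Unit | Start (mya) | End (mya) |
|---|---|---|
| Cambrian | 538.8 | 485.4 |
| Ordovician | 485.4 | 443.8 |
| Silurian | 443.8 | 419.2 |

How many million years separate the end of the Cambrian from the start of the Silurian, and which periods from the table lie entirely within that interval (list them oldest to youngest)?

41.6 million years; Ordovician

The Cambrian closes at 485.4 Ma and the Silurian opens at 443.8 Ma, so the interval is 485.4 − 443.8 = 41.6 Myr.
A period fits inside if it starts at or after 485.4 Ma and ends at or before 443.8 Ma; oldest first that gives Ordovician.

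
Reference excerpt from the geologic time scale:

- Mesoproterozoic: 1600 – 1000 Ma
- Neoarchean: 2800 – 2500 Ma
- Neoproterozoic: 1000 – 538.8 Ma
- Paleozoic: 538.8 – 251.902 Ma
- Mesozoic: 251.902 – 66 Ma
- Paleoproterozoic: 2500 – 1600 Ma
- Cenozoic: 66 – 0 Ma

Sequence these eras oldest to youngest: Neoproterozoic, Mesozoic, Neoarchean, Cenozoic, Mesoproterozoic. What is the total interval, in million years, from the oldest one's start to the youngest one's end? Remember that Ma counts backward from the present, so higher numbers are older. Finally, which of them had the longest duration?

Start ages (Ma): Neoarchean 2800, Mesoproterozoic 1600, Neoproterozoic 1000, Mesozoic 251.902, Cenozoic 66.
Ordered oldest to youngest: Neoarchean, Mesoproterozoic, Neoproterozoic, Mesozoic, Cenozoic.
Span = 2800 − 0 = 2800 Myr.
Durations: Mesozoic 185.902, Neoarchean 300, Neoproterozoic 461.2, Mesoproterozoic 600, Cenozoic 66 → longest is Mesoproterozoic (600 Myr).

Neoarchean → Mesoproterozoic → Neoproterozoic → Mesozoic → Cenozoic; total span 2800 Myr; longest is Mesoproterozoic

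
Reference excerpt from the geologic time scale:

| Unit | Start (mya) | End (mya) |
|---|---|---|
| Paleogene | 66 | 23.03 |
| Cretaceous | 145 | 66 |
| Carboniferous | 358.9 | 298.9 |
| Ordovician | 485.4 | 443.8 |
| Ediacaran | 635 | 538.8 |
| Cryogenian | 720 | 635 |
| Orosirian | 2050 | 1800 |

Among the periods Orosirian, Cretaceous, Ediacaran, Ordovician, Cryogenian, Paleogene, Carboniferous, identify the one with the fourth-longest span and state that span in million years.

Durations: Orosirian 250; Cretaceous 79; Ediacaran 96.2; Ordovician 41.6; Cryogenian 85; Paleogene 42.97; Carboniferous 60 Myr.
Sorted longest-first: Orosirian (250), Ediacaran (96.2), Cryogenian (85), Cretaceous (79), Carboniferous (60), Paleogene (42.97), Ordovician (41.6).
The fourth longest is Cretaceous at 79 Myr.

Cretaceous, 79 million years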